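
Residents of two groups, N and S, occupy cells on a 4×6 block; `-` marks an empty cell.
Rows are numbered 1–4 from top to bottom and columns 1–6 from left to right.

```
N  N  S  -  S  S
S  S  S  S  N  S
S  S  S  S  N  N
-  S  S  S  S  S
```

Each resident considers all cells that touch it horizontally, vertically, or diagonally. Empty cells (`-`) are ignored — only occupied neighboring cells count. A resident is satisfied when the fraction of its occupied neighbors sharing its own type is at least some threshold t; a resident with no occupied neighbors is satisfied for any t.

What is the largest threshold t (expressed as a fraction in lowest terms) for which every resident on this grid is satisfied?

1/5

Row 1: (1,1)N 1/3 · (1,2)N 1/5 · (1,3)S 3/4 · (1,5)S 3/4 · (1,6)S 2/3
Row 2: (2,1)S 3/5 · (2,2)S 6/8 · (2,3)S 6/7 · (2,4)S 5/7 · (2,5)N 2/7 · (2,6)S 2/5
Row 3: (3,1)S 4/4 · (3,2)S 7/7 · (3,3)S 8/8 · (3,4)S 6/8 · (3,5)N 2/8 · (3,6)N 2/5
Row 4: (4,2)S 4/4 · (4,3)S 5/5 · (4,4)S 4/5 · (4,5)S 3/5 · (4,6)S 1/3
The smallest same-type fraction is 1/5 at (1,2), which reduces to 1/5. Any threshold above that leaves this resident unsatisfied.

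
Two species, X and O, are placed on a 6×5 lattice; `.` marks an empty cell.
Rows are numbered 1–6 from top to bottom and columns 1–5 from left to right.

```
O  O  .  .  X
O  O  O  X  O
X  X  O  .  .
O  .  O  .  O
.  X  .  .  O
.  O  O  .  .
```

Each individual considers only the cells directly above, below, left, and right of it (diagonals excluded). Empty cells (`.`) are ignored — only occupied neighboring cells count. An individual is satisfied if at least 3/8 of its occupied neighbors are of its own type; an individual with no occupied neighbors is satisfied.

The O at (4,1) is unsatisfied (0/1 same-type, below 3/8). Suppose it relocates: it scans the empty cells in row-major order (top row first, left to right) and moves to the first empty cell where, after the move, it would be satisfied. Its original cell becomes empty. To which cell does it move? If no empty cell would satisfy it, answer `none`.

Vacating (4,1). Empty cells in order:
  (1,3): 2/2 same-type → satisfied — stop here.

(1,3)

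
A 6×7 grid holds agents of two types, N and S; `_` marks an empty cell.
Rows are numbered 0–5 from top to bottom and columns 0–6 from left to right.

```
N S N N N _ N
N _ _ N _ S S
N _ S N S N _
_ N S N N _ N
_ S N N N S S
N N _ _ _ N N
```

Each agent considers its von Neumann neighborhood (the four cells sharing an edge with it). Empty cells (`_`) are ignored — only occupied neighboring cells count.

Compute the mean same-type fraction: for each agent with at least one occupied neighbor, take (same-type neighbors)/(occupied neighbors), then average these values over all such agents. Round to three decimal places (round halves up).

(0,0)N 1/2
(0,1)S 0/2
(0,2)N 1/2
(0,3)N 3/3
(0,4)N 1/1
(0,6)N 0/1
(1,0)N 2/2
(1,3)N 2/2
(1,5)S 1/2
(1,6)S 1/2
(2,0)N 1/1
(2,2)S 1/2
(2,3)N 2/4
(2,4)S 0/3
(2,5)N 0/2
(3,1)N 0/2
(3,2)S 1/4
(3,3)N 3/4
(3,4)N 2/3
(3,6)N 0/1
(4,1)S 0/3
(4,2)N 1/3
(4,3)N 3/3
(4,4)N 2/3
(4,5)S 1/3
(4,6)S 1/3
(5,0)N 1/1
(5,1)N 1/2
(5,5)N 1/2
(5,6)N 1/2
Sum over 30 agents: 1/2 + 0/2 + 1/2 + 3/3 + 1/1 + 0/1 + 2/2 + 2/2 + 1/2 + 1/2 + 1/1 + 1/2 + 2/4 + 0/3 + 0/2 + 0/2 + 1/4 + 3/4 + 2/3 + 0/1 + 0/3 + 1/3 + 3/3 + 2/3 + 1/3 + 1/3 + 1/1 + 1/2 + 1/2 + 1/2 = 89/6; mean = 89/6 ÷ 30 = 89/180 = 0.494444… → 0.494.

0.494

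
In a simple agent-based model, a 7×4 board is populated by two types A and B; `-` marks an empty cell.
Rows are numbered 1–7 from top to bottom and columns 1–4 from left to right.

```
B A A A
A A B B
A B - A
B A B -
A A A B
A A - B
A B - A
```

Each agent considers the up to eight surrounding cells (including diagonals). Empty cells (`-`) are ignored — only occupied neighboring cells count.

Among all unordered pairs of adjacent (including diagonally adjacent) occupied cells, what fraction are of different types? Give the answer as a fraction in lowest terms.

Scan each occupied cell's neighbors to the right and below (and the two forward diagonals) so each pair is counted once.
Row 1: B(1,1)–A(1,2)≠ B(1,1)–A(2,1)≠ B(1,1)–A(2,2)≠ A(1,2)–A(1,3)= A(1,2)–A(2,2)= A(1,2)–B(2,3)≠ A(1,2)–A(2,1)= A(1,3)–A(1,4)= A(1,3)–B(2,3)≠ A(1,3)–B(2,4)≠ A(1,3)–A(2,2)= A(1,4)–B(2,4)≠ A(1,4)–B(2,3)≠  → 8/13 unlike.
Row 2: A(2,1)–A(2,2)= A(2,1)–A(3,1)= A(2,1)–B(3,2)≠ A(2,2)–B(2,3)≠ A(2,2)–B(3,2)≠ A(2,2)–A(3,1)= B(2,3)–B(2,4)= B(2,3)–A(3,4)≠ B(2,3)–B(3,2)= B(2,4)–A(3,4)≠  → 5/10 unlike.
Row 3: A(3,1)–B(3,2)≠ A(3,1)–B(4,1)≠ A(3,1)–A(4,2)= B(3,2)–A(4,2)≠ B(3,2)–B(4,3)= B(3,2)–B(4,1)= A(3,4)–B(4,3)≠  → 4/7 unlike.
Row 4: B(4,1)–A(4,2)≠ B(4,1)–A(5,1)≠ B(4,1)–A(5,2)≠ A(4,2)–B(4,3)≠ A(4,2)–A(5,2)= A(4,2)–A(5,3)= A(4,2)–A(5,1)= B(4,3)–A(5,3)≠ B(4,3)–B(5,4)= B(4,3)–A(5,2)≠  → 6/10 unlike.
Row 5: A(5,1)–A(5,2)= A(5,1)–A(6,1)= A(5,1)–A(6,2)= A(5,2)–A(5,3)= A(5,2)–A(6,2)= A(5,2)–A(6,1)= A(5,3)–B(5,4)≠ A(5,3)–B(6,4)≠ A(5,3)–A(6,2)= B(5,4)–B(6,4)=  → 2/10 unlike.
Row 6: A(6,1)–A(6,2)= A(6,1)–A(7,1)= A(6,1)–B(7,2)≠ A(6,2)–B(7,2)≠ A(6,2)–A(7,1)= B(6,4)–A(7,4)≠  → 3/6 unlike.
Row 7: A(7,1)–B(7,2)≠  → 1/1 unlike.
Total adjacent occupied pairs: 57; unlike-type pairs: 29.
29/57 is already in lowest terms.

29/57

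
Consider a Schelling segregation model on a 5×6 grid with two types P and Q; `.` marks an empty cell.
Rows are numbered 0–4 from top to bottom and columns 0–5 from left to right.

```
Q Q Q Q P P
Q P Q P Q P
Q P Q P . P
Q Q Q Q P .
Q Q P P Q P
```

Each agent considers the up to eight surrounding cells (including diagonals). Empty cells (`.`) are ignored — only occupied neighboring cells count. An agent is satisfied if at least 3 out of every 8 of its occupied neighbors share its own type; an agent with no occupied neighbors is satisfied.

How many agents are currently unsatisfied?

7

Row 0: (0,0)Q 2/3 satisfied · (0,1)Q 4/5 satisfied · (0,2)Q 3/5 satisfied · (0,3)Q 3/5 satisfied · (0,4)P 3/5 satisfied · (0,5)P 2/3 satisfied
Row 1: (1,0)Q 3/5 satisfied · (1,1)P 1/8 not · (1,2)Q 4/8 satisfied · (1,3)P 2/7 not · (1,4)Q 1/7 not · (1,5)P 3/4 satisfied
Row 2: (2,0)Q 3/5 satisfied · (2,1)P 1/8 not · (2,2)Q 4/8 satisfied · (2,3)P 2/7 not · (2,5)P 2/3 satisfied
Row 3: (3,0)Q 4/5 satisfied · (3,1)Q 6/8 satisfied · (3,2)Q 4/8 satisfied · (3,3)Q 3/7 satisfied · (3,4)P 4/6 satisfied
Row 4: (4,0)Q 3/3 satisfied · (4,1)Q 4/5 satisfied · (4,2)P 1/5 not · (4,3)P 2/5 satisfied · (4,4)Q 1/4 not · (4,5)P 1/2 satisfied
Unsatisfied: (1,1), (1,3), (1,4), (2,1), (2,3), (4,2), (4,4) — 7 in total.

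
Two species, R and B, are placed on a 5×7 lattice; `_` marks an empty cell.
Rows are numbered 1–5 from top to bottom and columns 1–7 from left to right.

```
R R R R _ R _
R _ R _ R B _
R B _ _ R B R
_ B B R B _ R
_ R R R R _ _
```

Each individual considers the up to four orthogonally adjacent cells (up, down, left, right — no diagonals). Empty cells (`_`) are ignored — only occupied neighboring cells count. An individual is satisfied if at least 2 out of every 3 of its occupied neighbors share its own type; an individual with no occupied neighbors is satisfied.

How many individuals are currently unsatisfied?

(1,1)R 2/2 ok
(1,2)R 2/2 ok
(1,3)R 3/3 ok
(1,4)R 1/1 ok
(1,6)R 0/1 unhappy
(2,1)R 2/2 ok
(2,3)R 1/1 ok
(2,5)R 1/2 unhappy
(2,6)B 1/3 unhappy
(3,1)R 1/2 unhappy
(3,2)B 1/2 unhappy
(3,5)R 1/3 unhappy
(3,6)B 1/3 unhappy
(3,7)R 1/2 unhappy
(4,2)B 2/3 ok
(4,3)B 1/3 unhappy
(4,4)R 1/3 unhappy
(4,5)B 0/3 unhappy
(4,7)R 1/1 ok
(5,2)R 1/2 unhappy
(5,3)R 2/3 ok
(5,4)R 3/3 ok
(5,5)R 1/2 unhappy
Unsatisfied: (1,6), (2,5), (2,6), (3,1), (3,2), (3,5), (3,6), (3,7), (4,3), (4,4), (4,5), (5,2), (5,5) — 13 in total.

13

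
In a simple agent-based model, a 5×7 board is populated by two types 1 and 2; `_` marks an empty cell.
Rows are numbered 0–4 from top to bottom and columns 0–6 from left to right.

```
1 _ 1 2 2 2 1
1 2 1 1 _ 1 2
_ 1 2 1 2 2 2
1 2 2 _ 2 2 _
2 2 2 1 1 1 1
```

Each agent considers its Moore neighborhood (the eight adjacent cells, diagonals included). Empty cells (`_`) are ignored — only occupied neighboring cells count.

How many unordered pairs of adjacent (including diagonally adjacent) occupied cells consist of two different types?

Scan each occupied cell's neighbors to the right and below (and the two forward diagonals) so each pair is counted once.
From row 0: 10 unlike of 17 pairs (running 10/17).
From row 1: 10 unlike of 18 pairs (running 20/35).
From row 2: 7 unlike of 17 pairs (running 27/52).
From row 3: 10 unlike of 17 pairs (running 37/69).
From row 4: 1 unlike of 6 pairs (running 38/75).
Total adjacent occupied pairs: 75; unlike-type pairs: 38.

38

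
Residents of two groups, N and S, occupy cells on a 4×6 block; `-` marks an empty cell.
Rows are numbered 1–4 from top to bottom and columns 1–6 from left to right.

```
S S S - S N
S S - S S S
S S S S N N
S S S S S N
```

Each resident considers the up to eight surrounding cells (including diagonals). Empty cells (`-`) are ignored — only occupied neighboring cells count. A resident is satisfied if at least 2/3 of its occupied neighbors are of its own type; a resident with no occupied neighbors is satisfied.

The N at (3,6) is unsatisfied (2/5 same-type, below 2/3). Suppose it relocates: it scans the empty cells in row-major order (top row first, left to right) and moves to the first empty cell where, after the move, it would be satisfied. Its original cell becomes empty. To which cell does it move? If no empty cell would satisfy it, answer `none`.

none

Vacating (3,6). Empty cells in order:
  (1,4): 0/4 same-type → still unsatisfied.
  (2,3): 0/7 same-type → still unsatisfied.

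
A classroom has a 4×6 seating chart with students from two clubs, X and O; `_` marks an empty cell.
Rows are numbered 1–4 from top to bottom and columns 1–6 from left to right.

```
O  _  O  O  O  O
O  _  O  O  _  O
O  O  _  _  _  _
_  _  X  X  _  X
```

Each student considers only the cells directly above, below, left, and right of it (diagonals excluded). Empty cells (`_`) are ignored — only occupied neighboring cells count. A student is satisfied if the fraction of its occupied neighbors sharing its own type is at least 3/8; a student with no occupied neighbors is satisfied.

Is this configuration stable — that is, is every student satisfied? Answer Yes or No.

Yes

(1,1)O 1/1 satisfied
(1,3)O 2/2 satisfied
(1,4)O 3/3 satisfied
(1,5)O 2/2 satisfied
(1,6)O 2/2 satisfied
(2,1)O 2/2 satisfied
(2,3)O 2/2 satisfied
(2,4)O 2/2 satisfied
(2,6)O 1/1 satisfied
(3,1)O 2/2 satisfied
(3,2)O 1/1 satisfied
(4,3)X 1/1 satisfied
(4,4)X 1/1 satisfied
(4,6)X 0/0 satisfied
All meet the threshold, so the configuration is stable.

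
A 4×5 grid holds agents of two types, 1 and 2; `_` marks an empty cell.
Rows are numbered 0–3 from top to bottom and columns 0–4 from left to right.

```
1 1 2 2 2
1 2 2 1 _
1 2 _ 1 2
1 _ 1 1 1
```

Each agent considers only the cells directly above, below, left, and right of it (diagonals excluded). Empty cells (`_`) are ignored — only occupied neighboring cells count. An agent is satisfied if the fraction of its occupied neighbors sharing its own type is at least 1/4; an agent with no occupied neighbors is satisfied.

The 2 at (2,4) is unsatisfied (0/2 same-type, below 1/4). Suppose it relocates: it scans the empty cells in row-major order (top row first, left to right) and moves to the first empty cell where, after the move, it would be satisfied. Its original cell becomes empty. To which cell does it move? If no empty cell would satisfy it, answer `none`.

(1,4)

Vacating (2,4). Empty cells in order:
  (1,4): 1/2 same-type → satisfied — stop here.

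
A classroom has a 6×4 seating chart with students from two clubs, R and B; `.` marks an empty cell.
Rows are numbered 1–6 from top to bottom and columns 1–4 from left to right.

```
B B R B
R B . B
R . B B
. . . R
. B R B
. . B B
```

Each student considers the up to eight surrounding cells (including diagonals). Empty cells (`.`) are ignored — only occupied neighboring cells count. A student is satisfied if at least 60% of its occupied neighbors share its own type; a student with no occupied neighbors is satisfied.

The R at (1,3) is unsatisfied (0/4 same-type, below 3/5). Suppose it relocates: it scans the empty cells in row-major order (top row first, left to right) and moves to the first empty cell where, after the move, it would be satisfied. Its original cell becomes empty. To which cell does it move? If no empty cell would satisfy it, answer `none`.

none

Vacating (1,3). Empty cells in order:
  (2,3): 0/6 same-type → still unsatisfied.
  (3,2): 2/4 same-type → still unsatisfied.
  (4,1): 1/2 same-type → still unsatisfied.
  (4,2): 2/4 same-type → still unsatisfied.
  (4,3): 2/6 same-type → still unsatisfied.
  (5,1): 0/1 same-type → still unsatisfied.
  (6,1): 0/1 same-type → still unsatisfied.
  (6,2): 1/3 same-type → still unsatisfied.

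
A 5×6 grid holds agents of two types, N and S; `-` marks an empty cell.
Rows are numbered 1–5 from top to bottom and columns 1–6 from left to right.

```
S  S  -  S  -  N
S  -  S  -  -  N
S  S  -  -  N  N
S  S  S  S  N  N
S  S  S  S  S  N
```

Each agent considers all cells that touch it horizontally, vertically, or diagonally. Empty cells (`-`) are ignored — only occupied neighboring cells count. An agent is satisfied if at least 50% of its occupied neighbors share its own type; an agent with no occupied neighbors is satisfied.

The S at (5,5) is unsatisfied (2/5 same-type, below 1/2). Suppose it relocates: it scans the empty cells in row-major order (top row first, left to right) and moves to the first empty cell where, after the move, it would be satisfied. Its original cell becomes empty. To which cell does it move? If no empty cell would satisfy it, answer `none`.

Vacating (5,5). Empty cells in order:
  (1,3): 3/3 same-type → satisfied — stop here.

(1,3)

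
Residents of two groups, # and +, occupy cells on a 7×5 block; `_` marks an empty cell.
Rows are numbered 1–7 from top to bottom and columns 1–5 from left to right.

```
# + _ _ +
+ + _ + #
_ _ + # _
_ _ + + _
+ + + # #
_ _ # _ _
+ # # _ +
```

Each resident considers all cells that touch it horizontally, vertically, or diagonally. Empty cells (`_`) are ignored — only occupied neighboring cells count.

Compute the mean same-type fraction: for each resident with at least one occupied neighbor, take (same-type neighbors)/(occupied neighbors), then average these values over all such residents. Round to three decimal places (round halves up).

0.555

Row 1: (1,1)# 0/3 · (1,2)+ 2/3 · (1,5)+ 1/2
Row 2: (2,1)+ 2/3 · (2,2)+ 3/4 · (2,4)+ 2/4 · (2,5)# 1/3
Row 3: (3,3)+ 4/5 · (3,4)# 1/5
Row 4: (4,3)+ 4/6 · (4,4)+ 3/6
Row 5: (5,1)+ 1/1 · (5,2)+ 3/4 · (5,3)+ 3/5 · (5,4)# 2/5 · (5,5)# 1/2
Row 6: (6,3)# 3/5
Row 7: (7,1)+ 0/1 · (7,2)# 2/3 · (7,3)# 2/2 · (7,5)+ — no occupied neighbors
Sum over 20 residents: 0/3 + 2/3 + 1/2 + 2/3 + 3/4 + 2/4 + 1/3 + 4/5 + 1/5 + 4/6 + 3/6 + 1/1 + 3/4 + 3/5 + 2/5 + 1/2 + 3/5 + 0/1 + 2/3 + 2/2 = 111/10; mean = 111/10 ÷ 20 = 111/200 = 0.555 → 0.555.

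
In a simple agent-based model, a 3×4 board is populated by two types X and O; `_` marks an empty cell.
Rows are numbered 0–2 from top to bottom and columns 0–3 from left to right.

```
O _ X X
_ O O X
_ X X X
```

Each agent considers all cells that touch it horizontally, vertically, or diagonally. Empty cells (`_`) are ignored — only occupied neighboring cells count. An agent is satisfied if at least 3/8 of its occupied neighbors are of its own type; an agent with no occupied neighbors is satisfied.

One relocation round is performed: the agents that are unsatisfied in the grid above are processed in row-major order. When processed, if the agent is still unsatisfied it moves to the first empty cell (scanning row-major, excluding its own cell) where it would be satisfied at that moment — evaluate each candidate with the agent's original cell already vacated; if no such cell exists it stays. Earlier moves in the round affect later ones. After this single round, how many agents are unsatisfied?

Initially unsatisfied (in order): (1,2), (2,1).
  (1,2) → (0,1).
  (2,1): now satisfied by earlier moves; stays.
Resulting grid:
O O X X
_ O _ X
_ X X X
All satisfied now.

0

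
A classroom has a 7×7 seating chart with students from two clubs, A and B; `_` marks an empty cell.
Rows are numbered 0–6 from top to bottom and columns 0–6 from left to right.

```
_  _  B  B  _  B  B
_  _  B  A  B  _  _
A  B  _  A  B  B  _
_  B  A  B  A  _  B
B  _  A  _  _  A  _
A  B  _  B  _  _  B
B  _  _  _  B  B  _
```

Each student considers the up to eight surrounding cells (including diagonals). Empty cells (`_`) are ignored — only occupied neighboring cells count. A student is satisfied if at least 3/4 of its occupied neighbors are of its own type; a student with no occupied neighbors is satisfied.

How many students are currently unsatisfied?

(0,2)B 2/3 ✗
(0,3)B 3/4 ✓
(0,5)B 2/2 ✓
(0,6)B 1/1 ✓
(1,2)B 3/5 ✗
(1,3)A 1/6 ✗
(1,4)B 4/6 ✗
(2,0)A 0/2 ✗
(2,1)B 2/4 ✗
(2,3)A 3/7 ✗
(2,4)B 3/6 ✗
(2,5)B 3/4 ✓
(3,1)B 2/5 ✗
(3,2)A 2/5 ✗
(3,3)B 1/5 ✗
(3,4)A 2/5 ✗
(3,6)B 1/2 ✗
(4,0)B 2/3 ✗
(4,2)A 1/5 ✗
(4,5)A 1/3 ✗
(5,0)A 0/3 ✗
(5,1)B 2/4 ✗
(5,3)B 1/2 ✗
(5,6)B 1/2 ✗
(6,0)B 1/2 ✗
(6,4)B 2/2 ✓
(6,5)B 2/2 ✓
Unsatisfied: (0,2), (1,2), (1,3), (1,4), (2,0), (2,1), (2,3), (2,4), (3,1), (3,2), (3,3), (3,4), (3,6), (4,0), (4,2), (4,5), (5,0), (5,1), (5,3), (5,6), (6,0) — 21 in total.

21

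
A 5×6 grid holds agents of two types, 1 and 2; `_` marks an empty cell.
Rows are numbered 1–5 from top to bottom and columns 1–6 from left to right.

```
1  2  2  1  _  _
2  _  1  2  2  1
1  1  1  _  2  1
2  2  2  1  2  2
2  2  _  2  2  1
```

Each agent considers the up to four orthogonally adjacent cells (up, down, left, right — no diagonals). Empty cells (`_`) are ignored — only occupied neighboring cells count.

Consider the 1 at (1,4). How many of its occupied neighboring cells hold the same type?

Occupied neighbors of (1,4): (2,4)=2, (1,3)=2.
Same type (1): 0 of 2.

0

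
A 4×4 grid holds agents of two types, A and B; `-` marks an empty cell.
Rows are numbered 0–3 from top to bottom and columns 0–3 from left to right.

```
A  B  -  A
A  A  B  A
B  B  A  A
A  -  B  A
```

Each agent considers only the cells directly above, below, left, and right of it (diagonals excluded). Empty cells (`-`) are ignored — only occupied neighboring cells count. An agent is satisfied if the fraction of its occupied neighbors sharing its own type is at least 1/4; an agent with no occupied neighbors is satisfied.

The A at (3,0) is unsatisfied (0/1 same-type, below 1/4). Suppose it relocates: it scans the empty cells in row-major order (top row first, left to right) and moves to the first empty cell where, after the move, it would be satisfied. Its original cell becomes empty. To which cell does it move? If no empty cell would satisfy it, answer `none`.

Vacating (3,0). Empty cells in order:
  (0,2): 1/3 same-type → satisfied — stop here.

(0,2)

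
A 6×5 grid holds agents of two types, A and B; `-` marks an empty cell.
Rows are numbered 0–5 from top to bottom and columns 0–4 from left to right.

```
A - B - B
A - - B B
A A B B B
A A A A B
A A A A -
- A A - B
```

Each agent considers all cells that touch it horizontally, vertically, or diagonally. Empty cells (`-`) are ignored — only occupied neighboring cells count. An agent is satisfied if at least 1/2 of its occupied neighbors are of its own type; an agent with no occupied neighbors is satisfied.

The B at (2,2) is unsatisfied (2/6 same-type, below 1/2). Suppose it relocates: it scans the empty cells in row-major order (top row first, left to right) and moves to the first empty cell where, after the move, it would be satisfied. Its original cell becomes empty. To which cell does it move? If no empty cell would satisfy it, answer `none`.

Vacating (2,2). Empty cells in order:
  (0,1): 1/3 same-type → still unsatisfied.
  (0,3): 4/4 same-type → satisfied — stop here.

(0,3)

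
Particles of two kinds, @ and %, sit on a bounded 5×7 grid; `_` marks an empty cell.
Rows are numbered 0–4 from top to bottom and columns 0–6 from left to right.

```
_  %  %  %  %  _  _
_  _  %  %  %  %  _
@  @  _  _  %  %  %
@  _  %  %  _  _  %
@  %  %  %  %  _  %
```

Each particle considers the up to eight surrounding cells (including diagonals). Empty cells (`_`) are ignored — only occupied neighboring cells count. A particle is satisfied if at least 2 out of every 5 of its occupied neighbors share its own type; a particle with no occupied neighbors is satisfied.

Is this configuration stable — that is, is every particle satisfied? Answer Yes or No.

Yes

Row 0: (0,1)% 2/2 ok · (0,2)% 4/4 ok · (0,3)% 5/5 ok · (0,4)% 4/4 ok
Row 1: (1,2)% 4/5 ok · (1,3)% 6/6 ok · (1,4)% 6/6 ok · (1,5)% 5/5 ok
Row 2: (2,0)@ 2/2 ok · (2,1)@ 2/4 ok · (2,4)% 5/5 ok · (2,5)% 5/5 ok · (2,6)% 3/3 ok
Row 3: (3,0)@ 3/4 ok · (3,2)% 4/5 ok · (3,3)% 5/5 ok · (3,6)% 3/3 ok
Row 4: (4,0)@ 1/2 ok · (4,1)% 2/4 ok · (4,2)% 4/4 ok · (4,3)% 4/4 ok · (4,4)% 2/2 ok · (4,6)% 1/1 ok
All meet the threshold, so the configuration is stable.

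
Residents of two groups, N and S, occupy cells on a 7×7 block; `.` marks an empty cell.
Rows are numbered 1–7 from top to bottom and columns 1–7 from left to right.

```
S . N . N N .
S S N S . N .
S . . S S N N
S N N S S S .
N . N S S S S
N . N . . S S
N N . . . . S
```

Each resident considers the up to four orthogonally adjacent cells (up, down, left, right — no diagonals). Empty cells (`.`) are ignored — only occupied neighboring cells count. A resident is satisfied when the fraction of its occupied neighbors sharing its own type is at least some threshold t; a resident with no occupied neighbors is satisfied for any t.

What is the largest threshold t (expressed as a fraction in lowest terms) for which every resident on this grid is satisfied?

Row 1: (1,1)S 1/1 · (1,3)N 1/1 · (1,5)N 1/1 · (1,6)N 2/2
Row 2: (2,1)S 3/3 · (2,2)S 1/2 · (2,3)N 1/3 · (2,4)S 1/2 · (2,6)N 2/2
Row 3: (3,1)S 2/2 · (3,4)S 3/3 · (3,5)S 2/3 · (3,6)N 2/4 · (3,7)N 1/1
Row 4: (4,1)S 1/3 · (4,2)N 1/2 · (4,3)N 2/3 · (4,4)S 3/4 · (4,5)S 4/4 · (4,6)S 2/3
Row 5: (5,1)N 1/2 · (5,3)N 2/3 · (5,4)S 2/3 · (5,5)S 3/3 · (5,6)S 4/4 · (5,7)S 2/2
Row 6: (6,1)N 2/2 · (6,3)N 1/1 · (6,6)S 2/2 · (6,7)S 3/3
Row 7: (7,1)N 2/2 · (7,2)N 1/1 · (7,7)S 1/1
The smallest same-type fraction is 1/3 at (2,3), which reduces to 1/3. Any threshold above that leaves this resident unsatisfied.

1/3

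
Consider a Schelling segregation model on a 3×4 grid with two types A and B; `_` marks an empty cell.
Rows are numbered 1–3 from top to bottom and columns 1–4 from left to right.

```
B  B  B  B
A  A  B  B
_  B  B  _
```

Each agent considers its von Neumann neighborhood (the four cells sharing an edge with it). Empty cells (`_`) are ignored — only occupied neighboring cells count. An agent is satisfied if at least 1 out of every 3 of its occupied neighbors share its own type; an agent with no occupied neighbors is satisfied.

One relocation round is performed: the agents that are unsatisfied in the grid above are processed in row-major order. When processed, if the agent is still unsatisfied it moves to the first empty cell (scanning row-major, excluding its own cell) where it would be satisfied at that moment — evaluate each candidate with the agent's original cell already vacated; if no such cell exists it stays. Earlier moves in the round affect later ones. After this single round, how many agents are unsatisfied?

Initially unsatisfied (in order): (2,2).
  (2,2) → (3,1).
Resulting grid:
B B B B
A _ B B
A B B _
All satisfied now.

0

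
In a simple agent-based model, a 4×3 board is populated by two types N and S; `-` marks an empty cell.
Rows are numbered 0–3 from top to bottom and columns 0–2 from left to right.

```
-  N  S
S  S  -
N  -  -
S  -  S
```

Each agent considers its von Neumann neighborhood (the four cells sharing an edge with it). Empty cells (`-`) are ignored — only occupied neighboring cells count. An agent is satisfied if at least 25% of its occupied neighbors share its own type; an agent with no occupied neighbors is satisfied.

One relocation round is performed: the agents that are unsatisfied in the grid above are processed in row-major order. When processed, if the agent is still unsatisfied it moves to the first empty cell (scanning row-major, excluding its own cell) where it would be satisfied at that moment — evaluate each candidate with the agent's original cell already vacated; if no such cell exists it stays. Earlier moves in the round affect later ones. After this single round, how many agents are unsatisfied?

Initially unsatisfied (in order): (0,1), (0,2), (2,0), (3,0).
  (0,1) → (2,1).
  (0,2): now satisfied by earlier moves; stays.
  (2,0): now satisfied by earlier moves; stays.
  (3,0) → (0,0).
Resulting grid:
S - S
S S -
N N -
- - S
All satisfied now.

0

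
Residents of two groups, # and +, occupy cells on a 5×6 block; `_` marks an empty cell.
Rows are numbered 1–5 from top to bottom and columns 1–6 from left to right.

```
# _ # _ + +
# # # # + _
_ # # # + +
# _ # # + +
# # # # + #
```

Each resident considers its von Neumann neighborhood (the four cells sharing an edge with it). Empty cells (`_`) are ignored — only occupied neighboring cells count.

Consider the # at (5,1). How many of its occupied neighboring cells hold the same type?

Occupied neighbors of (5,1): (4,1)=#, (5,2)=#.
Same type (#): 2 of 2.

2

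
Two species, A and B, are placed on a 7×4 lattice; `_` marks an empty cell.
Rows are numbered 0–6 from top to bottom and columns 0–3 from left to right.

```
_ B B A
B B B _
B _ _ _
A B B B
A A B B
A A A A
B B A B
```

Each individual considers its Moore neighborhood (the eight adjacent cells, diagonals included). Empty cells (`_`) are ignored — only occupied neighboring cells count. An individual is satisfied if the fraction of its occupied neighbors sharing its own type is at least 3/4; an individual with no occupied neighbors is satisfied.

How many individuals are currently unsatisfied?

(0,1)B 4/4 ✓
(0,2)B 3/4 ✓
(0,3)A 0/2 ✗
(1,0)B 3/3 ✓
(1,1)B 5/5 ✓
(1,2)B 3/4 ✓
(2,0)B 3/4 ✓
(3,0)A 2/4 ✗
(3,1)B 3/6 ✗
(3,2)B 4/5 ✓
(3,3)B 3/3 ✓
(4,0)A 4/5 ✓
(4,1)A 5/8 ✗
(4,2)B 4/8 ✗
(4,3)B 3/5 ✗
(5,0)A 3/5 ✗
(5,1)A 5/8 ✗
(5,2)A 4/8 ✗
(5,3)A 2/5 ✗
(6,0)B 1/3 ✗
(6,1)B 1/5 ✗
(6,2)A 3/5 ✗
(6,3)B 0/3 ✗
Unsatisfied: (0,3), (3,0), (3,1), (4,1), (4,2), (4,3), (5,0), (5,1), (5,2), (5,3), (6,0), (6,1), (6,2), (6,3) — 14 in total.

14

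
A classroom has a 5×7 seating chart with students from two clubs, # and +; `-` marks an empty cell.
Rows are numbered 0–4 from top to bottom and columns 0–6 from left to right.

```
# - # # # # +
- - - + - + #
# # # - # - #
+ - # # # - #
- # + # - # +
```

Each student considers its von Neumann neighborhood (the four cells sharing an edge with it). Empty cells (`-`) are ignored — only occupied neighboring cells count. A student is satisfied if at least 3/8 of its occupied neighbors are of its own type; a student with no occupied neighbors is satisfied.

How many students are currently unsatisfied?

10

(0,0)# 0/0 ok
(0,2)# 1/1 ok
(0,3)# 2/3 ok
(0,4)# 2/2 ok
(0,5)# 1/3 unhappy
(0,6)+ 0/2 unhappy
(1,3)+ 0/1 unhappy
(1,5)+ 0/2 unhappy
(1,6)# 1/3 unhappy
(2,0)# 1/2 ok
(2,1)# 2/2 ok
(2,2)# 2/2 ok
(2,4)# 1/1 ok
(2,6)# 2/2 ok
(3,0)+ 0/1 unhappy
(3,2)# 2/3 ok
(3,3)# 3/3 ok
(3,4)# 2/2 ok
(3,6)# 1/2 ok
(4,1)# 0/1 unhappy
(4,2)+ 0/3 unhappy
(4,3)# 1/2 ok
(4,5)# 0/1 unhappy
(4,6)+ 0/2 unhappy
Unsatisfied: (0,5), (0,6), (1,3), (1,5), (1,6), (3,0), (4,1), (4,2), (4,5), (4,6) — 10 in total.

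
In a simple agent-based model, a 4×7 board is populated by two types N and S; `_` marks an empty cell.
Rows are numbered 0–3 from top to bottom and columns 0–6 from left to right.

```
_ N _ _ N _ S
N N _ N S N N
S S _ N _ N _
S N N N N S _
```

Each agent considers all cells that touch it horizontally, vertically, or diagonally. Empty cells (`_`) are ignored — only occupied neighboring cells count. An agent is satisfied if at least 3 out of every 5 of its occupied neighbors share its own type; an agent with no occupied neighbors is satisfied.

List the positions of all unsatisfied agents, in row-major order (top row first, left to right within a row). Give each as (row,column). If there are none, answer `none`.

(0,6), (1,0), (1,1), (1,4), (2,0), (2,1), (3,1), (3,5)

(0,1)N 2/2 ok
(0,4)N 2/3 ok
(0,6)S 0/2 unhappy
(1,0)N 2/4 unhappy
(1,1)N 2/4 unhappy
(1,3)N 2/3 ok
(1,4)S 0/5 unhappy
(1,5)N 3/5 ok
(1,6)N 2/3 ok
(2,0)S 2/5 unhappy
(2,1)S 2/6 unhappy
(2,3)N 4/5 ok
(2,5)N 3/5 ok
(3,0)S 2/3 ok
(3,1)N 1/4 unhappy
(3,2)N 3/4 ok
(3,3)N 3/3 ok
(3,4)N 3/4 ok
(3,5)S 0/2 unhappy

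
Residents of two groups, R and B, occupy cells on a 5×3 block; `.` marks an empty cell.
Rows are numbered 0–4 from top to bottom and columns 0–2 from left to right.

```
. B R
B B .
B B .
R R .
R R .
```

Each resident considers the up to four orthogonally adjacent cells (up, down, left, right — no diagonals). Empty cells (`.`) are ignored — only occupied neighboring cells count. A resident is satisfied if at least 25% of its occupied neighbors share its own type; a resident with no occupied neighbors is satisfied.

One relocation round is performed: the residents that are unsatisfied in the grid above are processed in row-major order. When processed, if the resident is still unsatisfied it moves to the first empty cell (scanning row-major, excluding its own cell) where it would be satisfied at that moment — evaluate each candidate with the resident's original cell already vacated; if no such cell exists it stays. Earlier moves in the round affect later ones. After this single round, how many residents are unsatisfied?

0

Initially unsatisfied (in order): (0,2).
  (0,2) → (3,2).
Resulting grid:
. B .
B B .
B B .
R R R
R R .
All satisfied now.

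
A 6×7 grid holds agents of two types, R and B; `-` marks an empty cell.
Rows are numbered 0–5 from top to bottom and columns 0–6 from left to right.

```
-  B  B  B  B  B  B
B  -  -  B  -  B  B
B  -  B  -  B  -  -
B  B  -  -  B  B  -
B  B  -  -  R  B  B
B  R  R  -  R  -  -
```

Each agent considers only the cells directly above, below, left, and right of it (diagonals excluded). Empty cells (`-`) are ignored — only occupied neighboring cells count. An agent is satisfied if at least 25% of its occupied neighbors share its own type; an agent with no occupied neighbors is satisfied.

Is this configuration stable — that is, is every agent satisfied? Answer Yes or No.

(0,1)B 1/1 satisfied
(0,2)B 2/2 satisfied
(0,3)B 3/3 satisfied
(0,4)B 2/2 satisfied
(0,5)B 3/3 satisfied
(0,6)B 2/2 satisfied
(1,0)B 1/1 satisfied
(1,3)B 1/1 satisfied
(1,5)B 2/2 satisfied
(1,6)B 2/2 satisfied
(2,0)B 2/2 satisfied
(2,2)B 0/0 satisfied
(2,4)B 1/1 satisfied
(3,0)B 3/3 satisfied
(3,1)B 2/2 satisfied
(3,4)B 2/3 satisfied
(3,5)B 2/2 satisfied
(4,0)B 3/3 satisfied
(4,1)B 2/3 satisfied
(4,4)R 1/3 satisfied
(4,5)B 2/3 satisfied
(4,6)B 1/1 satisfied
(5,0)B 1/2 satisfied
(5,1)R 1/3 satisfied
(5,2)R 1/1 satisfied
(5,4)R 1/1 satisfied
All meet the threshold, so the configuration is stable.

Yes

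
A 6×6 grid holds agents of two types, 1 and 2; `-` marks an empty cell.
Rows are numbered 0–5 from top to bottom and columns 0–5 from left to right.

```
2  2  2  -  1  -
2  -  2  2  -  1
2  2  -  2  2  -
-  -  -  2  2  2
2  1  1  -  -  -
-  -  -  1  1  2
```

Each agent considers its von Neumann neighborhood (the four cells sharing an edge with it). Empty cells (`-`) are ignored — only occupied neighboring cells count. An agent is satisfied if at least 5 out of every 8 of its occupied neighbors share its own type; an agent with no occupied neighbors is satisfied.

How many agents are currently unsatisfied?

(0,0)2 2/2 satisfied
(0,1)2 2/2 satisfied
(0,2)2 2/2 satisfied
(0,4)1 0/0 satisfied
(1,0)2 2/2 satisfied
(1,2)2 2/2 satisfied
(1,3)2 2/2 satisfied
(1,5)1 0/0 satisfied
(2,0)2 2/2 satisfied
(2,1)2 1/1 satisfied
(2,3)2 3/3 satisfied
(2,4)2 2/2 satisfied
(3,3)2 2/2 satisfied
(3,4)2 3/3 satisfied
(3,5)2 1/1 satisfied
(4,0)2 0/1 not
(4,1)1 1/2 not
(4,2)1 1/1 satisfied
(5,3)1 1/1 satisfied
(5,4)1 1/2 not
(5,5)2 0/1 not
Unsatisfied: (4,0), (4,1), (5,4), (5,5) — 4 in total.

4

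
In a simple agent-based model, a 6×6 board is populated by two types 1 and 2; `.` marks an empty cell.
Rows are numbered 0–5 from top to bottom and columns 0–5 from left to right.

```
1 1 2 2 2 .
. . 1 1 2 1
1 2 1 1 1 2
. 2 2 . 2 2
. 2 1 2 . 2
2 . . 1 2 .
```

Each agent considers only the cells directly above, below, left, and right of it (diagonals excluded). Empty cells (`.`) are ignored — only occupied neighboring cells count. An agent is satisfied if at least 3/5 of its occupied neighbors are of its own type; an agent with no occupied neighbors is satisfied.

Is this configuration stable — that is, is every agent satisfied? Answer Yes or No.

No

(0,0)1 1/1 ok
(0,1)1 1/2 unhappy
(0,2)2 1/3 unhappy
(0,3)2 2/3 ok
(0,4)2 2/2 ok
(1,2)1 2/3 ok
(1,3)1 2/4 unhappy
(1,4)2 1/4 unhappy
(1,5)1 0/2 unhappy
(2,0)1 0/1 unhappy
(2,1)2 1/3 unhappy
(2,2)1 2/4 unhappy
(2,3)1 3/3 ok
(2,4)1 1/4 unhappy
(2,5)2 1/3 unhappy
(3,1)2 3/3 ok
(3,2)2 1/3 unhappy
(3,4)2 1/2 unhappy
(3,5)2 3/3 ok
(4,1)2 1/2 unhappy
(4,2)1 0/3 unhappy
(4,3)2 0/2 unhappy
(4,5)2 1/1 ok
(5,0)2 0/0 ok
(5,3)1 0/2 unhappy
(5,4)2 0/1 unhappy
For instance (0,1) has only 1/2 same-type neighbors, below 3/5.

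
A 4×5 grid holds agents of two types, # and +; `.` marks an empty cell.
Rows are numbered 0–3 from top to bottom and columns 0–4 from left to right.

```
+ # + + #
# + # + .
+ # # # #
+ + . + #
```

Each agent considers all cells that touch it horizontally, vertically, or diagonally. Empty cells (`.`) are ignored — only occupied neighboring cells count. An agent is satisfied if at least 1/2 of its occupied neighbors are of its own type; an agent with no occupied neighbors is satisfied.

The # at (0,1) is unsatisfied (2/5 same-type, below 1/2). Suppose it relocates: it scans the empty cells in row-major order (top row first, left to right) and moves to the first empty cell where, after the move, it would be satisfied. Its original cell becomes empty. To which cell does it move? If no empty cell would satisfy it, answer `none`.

(1,4)

Vacating (0,1). Empty cells in order:
  (1,4): 3/5 same-type → satisfied — stop here.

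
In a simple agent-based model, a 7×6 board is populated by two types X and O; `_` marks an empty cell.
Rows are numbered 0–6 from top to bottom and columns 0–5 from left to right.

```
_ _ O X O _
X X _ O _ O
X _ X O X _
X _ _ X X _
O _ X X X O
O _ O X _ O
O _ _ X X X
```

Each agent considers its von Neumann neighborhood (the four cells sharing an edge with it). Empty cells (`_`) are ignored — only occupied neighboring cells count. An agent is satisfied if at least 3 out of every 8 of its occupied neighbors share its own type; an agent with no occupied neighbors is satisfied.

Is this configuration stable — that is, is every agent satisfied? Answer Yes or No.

Row 0: (0,2)O 0/1 unhappy · (0,3)X 0/3 unhappy · (0,4)O 0/1 unhappy
Row 1: (1,0)X 2/2 ok · (1,1)X 1/1 ok · (1,3)O 1/2 ok · (1,5)O 0/0 ok
Row 2: (2,0)X 2/2 ok · (2,2)X 0/1 unhappy · (2,3)O 1/4 unhappy · (2,4)X 1/2 ok
Row 3: (3,0)X 1/2 ok · (3,3)X 2/3 ok · (3,4)X 3/3 ok
Row 4: (4,0)O 1/2 ok · (4,2)X 1/2 ok · (4,3)X 4/4 ok · (4,4)X 2/3 ok · (4,5)O 1/2 ok
Row 5: (5,0)O 2/2 ok · (5,2)O 0/2 unhappy · (5,3)X 2/3 ok · (5,5)O 1/2 ok
Row 6: (6,0)O 1/1 ok · (6,3)X 2/2 ok · (6,4)X 2/2 ok · (6,5)X 1/2 ok
For instance (0,2) has only 0/1 same-type neighbors, below 3/8.

No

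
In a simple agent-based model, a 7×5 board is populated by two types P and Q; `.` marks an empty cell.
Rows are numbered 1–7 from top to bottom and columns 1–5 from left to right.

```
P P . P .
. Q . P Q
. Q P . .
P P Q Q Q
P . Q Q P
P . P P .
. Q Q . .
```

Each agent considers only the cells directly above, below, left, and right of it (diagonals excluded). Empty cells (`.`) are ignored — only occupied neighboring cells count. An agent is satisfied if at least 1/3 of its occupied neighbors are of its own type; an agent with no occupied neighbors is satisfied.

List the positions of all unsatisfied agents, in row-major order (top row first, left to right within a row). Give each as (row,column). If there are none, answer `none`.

(1,1)P 1/1 ✓
(1,2)P 1/2 ✓
(1,4)P 1/1 ✓
(2,2)Q 1/2 ✓
(2,4)P 1/2 ✓
(2,5)Q 0/1 ✗
(3,2)Q 1/3 ✓
(3,3)P 0/2 ✗
(4,1)P 2/2 ✓
(4,2)P 1/3 ✓
(4,3)Q 2/4 ✓
(4,4)Q 3/3 ✓
(4,5)Q 1/2 ✓
(5,1)P 2/2 ✓
(5,3)Q 2/3 ✓
(5,4)Q 2/4 ✓
(5,5)P 0/2 ✗
(6,1)P 1/1 ✓
(6,3)P 1/3 ✓
(6,4)P 1/2 ✓
(7,2)Q 1/1 ✓
(7,3)Q 1/2 ✓

(2,5), (3,3), (5,5)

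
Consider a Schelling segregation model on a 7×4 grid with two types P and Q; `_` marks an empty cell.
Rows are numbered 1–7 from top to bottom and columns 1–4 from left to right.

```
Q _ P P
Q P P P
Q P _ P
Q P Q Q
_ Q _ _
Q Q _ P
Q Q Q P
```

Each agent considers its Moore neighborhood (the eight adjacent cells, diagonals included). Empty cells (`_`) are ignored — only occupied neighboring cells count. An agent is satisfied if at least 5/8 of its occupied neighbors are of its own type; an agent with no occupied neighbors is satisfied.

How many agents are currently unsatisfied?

(1,1)Q 1/2 unhappy
(1,3)P 4/4 ok
(1,4)P 3/3 ok
(2,1)Q 2/4 unhappy
(2,2)P 3/6 unhappy
(2,3)P 6/6 ok
(2,4)P 4/4 ok
(3,1)Q 2/5 unhappy
(3,2)P 3/7 unhappy
(3,4)P 2/4 unhappy
(4,1)Q 2/4 unhappy
(4,2)P 1/5 unhappy
(4,3)Q 2/5 unhappy
(4,4)Q 1/2 unhappy
(5,2)Q 4/5 ok
(6,1)Q 4/4 ok
(6,2)Q 5/5 ok
(6,4)P 1/2 unhappy
(7,1)Q 3/3 ok
(7,2)Q 4/4 ok
(7,3)Q 2/4 unhappy
(7,4)P 1/2 unhappy
Unsatisfied: (1,1), (2,1), (2,2), (3,1), (3,2), (3,4), (4,1), (4,2), (4,3), (4,4), (6,4), (7,3), (7,4) — 13 in total.

13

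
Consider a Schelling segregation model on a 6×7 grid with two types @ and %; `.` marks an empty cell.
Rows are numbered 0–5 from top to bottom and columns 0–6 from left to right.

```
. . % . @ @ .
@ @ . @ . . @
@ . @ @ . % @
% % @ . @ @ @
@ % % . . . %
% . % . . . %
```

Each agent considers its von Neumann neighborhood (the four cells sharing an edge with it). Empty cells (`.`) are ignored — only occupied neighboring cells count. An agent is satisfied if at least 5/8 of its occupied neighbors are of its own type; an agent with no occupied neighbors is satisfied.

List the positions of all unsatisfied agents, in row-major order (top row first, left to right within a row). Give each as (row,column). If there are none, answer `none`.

(2,0), (2,5), (3,0), (3,2), (4,0), (4,6), (5,0)

Row 0: (0,2)% 0/0 ok · (0,4)@ 1/1 ok · (0,5)@ 1/1 ok
Row 1: (1,0)@ 2/2 ok · (1,1)@ 1/1 ok · (1,3)@ 1/1 ok · (1,6)@ 1/1 ok
Row 2: (2,0)@ 1/2 unhappy · (2,2)@ 2/2 ok · (2,3)@ 2/2 ok · (2,5)% 0/2 unhappy · (2,6)@ 2/3 ok
Row 3: (3,0)% 1/3 unhappy · (3,1)% 2/3 ok · (3,2)@ 1/3 unhappy · (3,4)@ 1/1 ok · (3,5)@ 2/3 ok · (3,6)@ 2/3 ok
Row 4: (4,0)@ 0/3 unhappy · (4,1)% 2/3 ok · (4,2)% 2/3 ok · (4,6)% 1/2 unhappy
Row 5: (5,0)% 0/1 unhappy · (5,2)% 1/1 ok · (5,6)% 1/1 ok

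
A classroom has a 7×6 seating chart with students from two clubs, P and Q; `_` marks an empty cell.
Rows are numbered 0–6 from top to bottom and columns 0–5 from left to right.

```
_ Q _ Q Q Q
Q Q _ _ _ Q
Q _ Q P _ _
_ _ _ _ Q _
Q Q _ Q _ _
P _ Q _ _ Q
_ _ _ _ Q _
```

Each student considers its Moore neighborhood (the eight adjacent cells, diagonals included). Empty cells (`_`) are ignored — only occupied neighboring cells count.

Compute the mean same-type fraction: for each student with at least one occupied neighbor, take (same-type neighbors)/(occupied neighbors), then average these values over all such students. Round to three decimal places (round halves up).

(0,1)Q 2/2
(0,3)Q 1/1
(0,4)Q 3/3
(0,5)Q 2/2
(1,0)Q 3/3
(1,1)Q 4/4
(1,5)Q 2/2
(2,0)Q 2/2
(2,2)Q 1/2
(2,3)P 0/2
(3,4)Q 1/2
(4,0)Q 1/2
(4,1)Q 2/3
(4,3)Q 2/2
(5,0)P 0/2
(5,2)Q 2/2
(5,5)Q 1/1
(6,4)Q 1/1
Sum over 18 students: 2/2 + 1/1 + 3/3 + 2/2 + 3/3 + 4/4 + 2/2 + 2/2 + 1/2 + 0/2 + 1/2 + 1/2 + 2/3 + 2/2 + 0/2 + 2/2 + 1/1 + 1/1 = 85/6; mean = 85/6 ÷ 18 = 85/108 = 0.787037… → 0.787.

0.787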